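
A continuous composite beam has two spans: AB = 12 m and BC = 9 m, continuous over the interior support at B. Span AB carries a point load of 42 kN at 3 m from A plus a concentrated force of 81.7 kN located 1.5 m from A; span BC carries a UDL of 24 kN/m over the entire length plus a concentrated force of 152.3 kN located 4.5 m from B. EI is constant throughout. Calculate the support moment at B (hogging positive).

M_B = 282.5 kN·m

Release continuity at B by inserting a hinge; the redundant is the internal moment M_B. The primary structure is two simply-supported spans AB and BC.
Rotations at B on the released spans (each span's end-slope, ×1/EI):
  span AB: point load 42 at a = 3: Pab(L + a)/(6LEI) = 236.2/EI
  span AB: point load 81.7 at a = 1.5: Pab(L + a)/(6LEI) = 241.3/EI
  span BC: UDL 24: wL³/(24EI) = 729/EI
  span BC: point load 152.3 at a = 4.5: Pab(L + b)/(6LEI) = 771/EI
  relative rotation θ_0 = (477.5 + 1500)/EI = 1978/EI
A unit hogging moment at B produces rotation L₁/(3EI) + L₂/(3EI) = 7/EI.
Slope continuity at B: θ_0 = M_B·7/EI, so M_B = 1978/7 = 282.5 kN·m (hogging).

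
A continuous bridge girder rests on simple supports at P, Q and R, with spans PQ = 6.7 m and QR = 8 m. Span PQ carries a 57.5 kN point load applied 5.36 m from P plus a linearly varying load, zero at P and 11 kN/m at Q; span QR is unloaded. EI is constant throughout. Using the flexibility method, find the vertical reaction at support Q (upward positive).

Take M_Q as the redundant. Released structure: two simple spans PQ and QR with a hinge at Q.
Rotations at Q on the released spans (each span's end-slope, ×1/EI):
  span PQ: point load 57.5 at a = 5.36: Pab(L + a)/(6LEI) = 123.9/EI
  span PQ: triangular load, peak 11: w₀L³/(45EI) = 73.52/EI
  relative rotation θ_0 = (197.4 + 0)/EI = 197.4/EI
A unit hogging moment at Q produces rotation L₁/(3EI) + L₂/(3EI) = 4.9/EI.
Slope continuity at Q: θ_0 = M_Q·4.9/EI, so M_Q = 197.4/4.9 = 40.29 kN·m (hogging).
Span PQ, ΣM about P with M_Q applied at Q: R_Q^{PQ}·6.7 = 472.8 + 40.29, so R_Q^{PQ} = 76.58 kN and R_P = 94.35 − 76.58 = 17.77 kN.
Span QR, ΣM about R: R_Q^{QR}·8 = 0 + 40.29, so R_Q^{QR} = 5.036 kN and R_R = 0 − 5.036 = -5.036 kN.
R_Q = 76.58 + 5.036 = 81.62 kN.

R_Q = 81.62 kN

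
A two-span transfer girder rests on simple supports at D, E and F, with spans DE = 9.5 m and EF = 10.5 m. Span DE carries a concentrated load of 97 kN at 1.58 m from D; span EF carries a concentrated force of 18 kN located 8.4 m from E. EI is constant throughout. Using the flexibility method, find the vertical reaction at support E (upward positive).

R_E = 28.74 kN

Release continuity at E by inserting a hinge; the redundant is the internal moment M_E. The primary structure is two simply-supported spans DE and EF.
End slopes at the hinge E, treating each span as simply supported:
  span DE: point load 97 at a = 1.58: Pab(L + a)/(6LEI) = 235.9/EI
  span EF: point load 18 at a = 8.4: Pab(L + b)/(6LEI) = 63.5/EI
  relative rotation θ_0 = (235.9 + 63.5)/EI = 299.5/EI
A unit hogging moment at E produces rotation L₁/(3EI) + L₂/(3EI) = 6.667/EI.
Slope continuity at E: θ_0 = M_E·6.667/EI, so M_E = 299.5/6.667 = 44.92 kN·m (hogging).
Span DE, ΣM about D with M_E applied at E: R_E^{DE}·9.5 = 153.3 + 44.92, so R_E^{DE} = 20.86 kN and R_D = 97 − 20.86 = 76.14 kN.
Span EF, ΣM about F: R_E^{EF}·10.5 = 37.8 + 44.92, so R_E^{EF} = 7.878 kN and R_F = 18 − 7.878 = 10.12 kN.
R_E = 20.86 + 7.878 = 28.74 kN.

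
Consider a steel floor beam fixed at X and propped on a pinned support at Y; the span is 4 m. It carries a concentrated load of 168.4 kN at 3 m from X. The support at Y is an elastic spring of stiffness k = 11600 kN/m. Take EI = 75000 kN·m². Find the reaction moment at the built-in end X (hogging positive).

M_X = 178.1 kN·m

Take the reaction at Y as the redundant and release it; the primary structure is a cantilever fixed at X.
Primary-structure tip deflection at Y by superposition:
  point load 168.4 at a = 3: Pa²(3L − a)/(6EI) = 2273/EI
Tip deflection under a unit load at Y: L³/(3EI) = 21.33/EI.
With EI = 75000 kN·m²: δ_0 = 0.030312 m and δ_{YY} = 0.000284 m/kN.
Compatibility — the spring shortens by R_Y/k under the reaction it provides: δ_0 − R_Y·δ_{YY} = R_Y/k. With 1/k = 0.000086 m/kN, R_Y = δ_0 / (δ_{YY} + 1/k) = 0.030312 / (0.000284 + 0.000086) = 81.78 kN.
Moment equilibrium about X: M_X = Σ(load moments about X) − R_Y·L = 505.2 − 81.78×4 = 178.1 kN·m.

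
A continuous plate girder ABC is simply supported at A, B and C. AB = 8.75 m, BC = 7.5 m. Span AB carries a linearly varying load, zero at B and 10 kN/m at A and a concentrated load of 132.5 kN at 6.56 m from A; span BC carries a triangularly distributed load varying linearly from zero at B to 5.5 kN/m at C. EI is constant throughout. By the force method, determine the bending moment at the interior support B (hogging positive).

M_B = 134.9 kN·m

Insert a hinge at B; M_B is the redundant, and each span becomes simply supported.
Rotations at B on the released spans (each span's end-slope, ×1/EI):
  span AB: triangular load, peak 10: 7w₀L³/(360EI) = 130.3/EI
  span AB: point load 132.5 at a = 6.56: Pab(L + a)/(6LEI) = 555.1/EI
  span BC: triangular load, peak 5.5: 7w₀L³/(360EI) = 45.12/EI
  relative rotation θ_0 = (685.4 + 45.12)/EI = 730.5/EI
A unit hogging moment at B produces rotation L₁/(3EI) + L₂/(3EI) = 5.417/EI.
Slope continuity at B: θ_0 = M_B·5.417/EI, so M_B = 730.5/5.417 = 134.9 kN·m (hogging).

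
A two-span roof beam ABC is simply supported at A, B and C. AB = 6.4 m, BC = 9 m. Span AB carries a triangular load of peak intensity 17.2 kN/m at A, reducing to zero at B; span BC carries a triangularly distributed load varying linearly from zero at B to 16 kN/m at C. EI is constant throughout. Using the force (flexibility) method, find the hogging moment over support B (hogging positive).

M_B = 61.26 kN·m

Take M_B as the redundant. Released structure: two simple spans AB and BC with a hinge at B.
Rotations at B on the released spans (each span's end-slope, ×1/EI):
  span AB: triangular load, peak 17.2: 7w₀L³/(360EI) = 87.67/EI
  span BC: triangular load, peak 16: 7w₀L³/(360EI) = 226.8/EI
  relative rotation θ_0 = (87.67 + 226.8)/EI = 314.5/EI
A unit hogging moment at B produces rotation L₁/(3EI) + L₂/(3EI) = 5.133/EI.
Compatibility: M_B·(L₁+L₂)/(3EI) = θ_0, giving M_B = 61.26 kN·m (hogging).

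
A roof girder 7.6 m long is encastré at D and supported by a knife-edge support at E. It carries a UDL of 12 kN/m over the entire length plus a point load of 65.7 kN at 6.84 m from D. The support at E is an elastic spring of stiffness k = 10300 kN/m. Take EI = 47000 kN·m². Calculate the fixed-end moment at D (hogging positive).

Release the roller at E. Primary structure: cantilever fixed at D.
Deflection at E on the released cantilever, summing each load's contribution:
  UDL 12: wL⁴/(8EI) = 5004/EI
  point load 65.7 at a = 6.84: Pa²(3L − a)/(6EI) = 8176/EI
  δ_0 = 13181/EI
Tip deflection under a unit load at E: L³/(3EI) = 146.3/EI.
With EI = 47000 kN·m²: δ_0 = 0.28044 m and δ_{EE} = 0.003113 m/kN.
Compatibility — the spring shortens by R_E/k under the reaction it provides: δ_0 − R_E·δ_{EE} = R_E/k. With 1/k = 0.000097 m/kN, R_E = δ_0 / (δ_{EE} + 1/k) = 0.28044 / (0.003113 + 0.000097) = 87.35 kN.
Moment equilibrium about D: M_D = Σ(load moments about D) − R_E·L = 795.9 − 87.35×7.6 = 132.1 kN·m.

M_D = 132.1 kN·m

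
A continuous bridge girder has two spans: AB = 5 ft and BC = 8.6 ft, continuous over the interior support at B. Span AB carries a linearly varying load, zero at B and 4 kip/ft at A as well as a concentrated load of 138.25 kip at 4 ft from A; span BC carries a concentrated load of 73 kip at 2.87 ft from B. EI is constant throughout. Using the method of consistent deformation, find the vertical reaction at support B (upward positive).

R_B = 198.1 kip

Insert a hinge at B; M_B is the redundant, and each span becomes simply supported.
End slopes at the hinge B, treating each span as simply supported:
  span AB: triangular load, peak 4: 7w₀L³/(360EI) = 9.722/EI
  span AB: point load 138.25 at a = 4: Pab(L + a)/(6LEI) = 165.9/EI
  span BC: point load 73 at a = 2.87: Pab(L + b)/(6LEI) = 333.4/EI
  relative rotation θ_0 = (175.6 + 333.4)/EI = 509/EI
A unit hogging moment at B produces rotation L₁/(3EI) + L₂/(3EI) = 4.533/EI.
Compatibility: M_B·(L₁+L₂)/(3EI) = θ_0, giving M_B = 112.3 kip·ft (hogging).
Span AB, ΣM about A with M_B applied at B: R_B^{AB}·5 = 569.7 + 112.3, so R_B^{AB} = 136.4 kip and R_A = 148.2 − 136.4 = 11.86 kip.
Span BC, ΣM about C: R_B^{BC}·8.6 = 418.3 + 112.3, so R_B^{BC} = 61.69 kip and R_C = 73 − 61.69 = 11.31 kip.
R_B = 136.4 + 61.69 = 198.1 kip.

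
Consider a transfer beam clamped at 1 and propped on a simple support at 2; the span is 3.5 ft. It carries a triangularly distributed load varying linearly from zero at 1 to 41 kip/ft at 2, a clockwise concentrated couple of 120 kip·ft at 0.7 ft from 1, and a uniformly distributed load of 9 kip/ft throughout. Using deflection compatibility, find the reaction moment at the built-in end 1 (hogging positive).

M_1 = 98.28 kip·ft

Take the reaction at 2 as the redundant and release it; the primary structure is a cantilever fixed at 1.
Primary-structure tip deflection at 2 by superposition:
  triangular load, peak 41 at the free end: 11w₀L⁴/(120EI) = 564/EI
  clockwise couple 120 at a = 0.7: M₀a(2L − a)/(2EI) = 264.6/EI
  UDL 9: wL⁴/(8EI) = 168.8/EI
  δ_0 = 997.4/EI
Flexibility coefficient — unit upward force at 2: δ_{22} = L³/(3EI) = 14.29/EI.
Compatibility at 2: δ_0 − R_2·δ_{22} = 0, so R_2 = 997.4/14.29 = 69.79 kip.
Moment equilibrium about 1: M_1 = Σ(load moments about 1) − R_2·L = 342.5 − 69.79×3.5 = 98.28 kip·ft.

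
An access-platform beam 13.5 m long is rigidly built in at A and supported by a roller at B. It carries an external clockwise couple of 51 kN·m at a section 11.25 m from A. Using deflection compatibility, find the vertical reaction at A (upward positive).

Remove the prop at B; the released (primary) structure is a cantilever built in at A.
Downward deflection at the released point B due to the loads:
  clockwise couple 51 at a = 11.25: M₀a(2L − a)/(2EI) = 4518/EI
Tip deflection under a unit load at B: L³/(3EI) = 820.1/EI.
Compatibility at B: δ_0 − R_B·δ_{BB} = 0, so R_B = 4518/820.1 = 5.509 kN.
Vertical equilibrium: R_A = ΣP − R_B = 0 − 5.509 = -5.509 kN.

R_A = -5.509 kN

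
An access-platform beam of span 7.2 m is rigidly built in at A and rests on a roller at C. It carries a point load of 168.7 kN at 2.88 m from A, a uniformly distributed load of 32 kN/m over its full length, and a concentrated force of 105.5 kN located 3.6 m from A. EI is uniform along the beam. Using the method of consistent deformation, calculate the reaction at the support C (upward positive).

Take the reaction at C as the redundant and release it; the primary structure is a cantilever fixed at A.
Downward deflection at the released point C due to the loads:
  point load 168.7 at a = 2.88: Pa²(3L − a)/(6EI) = 4366/EI
  UDL 32: wL⁴/(8EI) = 10750/EI
  point load 105.5 at a = 3.6: Pa²(3L − a)/(6EI) = 4102/EI
  δ_0 = 19217/EI
Tip deflection under a unit load at C: L³/(3EI) = 124.4/EI.
Compatibility at C: δ_0 − R_C·δ_{CC} = 0, so R_C = 19217/124.4 = 154.5 kN.

R_C = 154.5 kN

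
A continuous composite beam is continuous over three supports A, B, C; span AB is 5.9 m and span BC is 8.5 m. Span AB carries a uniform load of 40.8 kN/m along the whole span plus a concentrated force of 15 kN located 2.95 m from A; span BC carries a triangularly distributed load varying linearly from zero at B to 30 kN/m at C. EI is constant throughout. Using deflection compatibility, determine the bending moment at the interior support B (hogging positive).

Release continuity at B by inserting a hinge; the redundant is the internal moment M_B. The primary structure is two simply-supported spans AB and BC.
End slopes at the hinge B, treating each span as simply supported:
  span AB: UDL 40.8: wL³/(24EI) = 349.1/EI
  span AB: point load 15 at a = 2.95: Pab(L + a)/(6LEI) = 32.63/EI
  span BC: triangular load, peak 30: 7w₀L³/(360EI) = 358.2/EI
  relative rotation θ_0 = (381.8 + 358.2)/EI = 740/EI
A unit hogging moment at B produces rotation L₁/(3EI) + L₂/(3EI) = 4.8/EI.
Slope continuity at B: θ_0 = M_B·4.8/EI, so M_B = 740/4.8 = 154.2 kN·m (hogging).

M_B = 154.2 kN·m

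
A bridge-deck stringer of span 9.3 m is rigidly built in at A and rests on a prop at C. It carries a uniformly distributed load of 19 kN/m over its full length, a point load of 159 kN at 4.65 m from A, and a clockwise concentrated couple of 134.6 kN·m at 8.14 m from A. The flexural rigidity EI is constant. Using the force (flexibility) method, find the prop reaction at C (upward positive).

Release the roller at C. Primary structure: cantilever fixed at A.
Primary-structure tip deflection at C by superposition:
  UDL 19: wL⁴/(8EI) = 17766/EI
  point load 159 at a = 4.65: Pa²(3L − a)/(6EI) = 13322/EI
  clockwise couple 134.6 at a = 8.14: M₀a(2L − a)/(2EI) = 5730/EI
  δ_0 = 36819/EI
Tip deflection under a unit load at C: L³/(3EI) = 268.1/EI.
The prop prevents deflection at C: R_C = δ_0/δ_{CC} = 36819/268.1 = 137.3 kN.

R_C = 137.3 kN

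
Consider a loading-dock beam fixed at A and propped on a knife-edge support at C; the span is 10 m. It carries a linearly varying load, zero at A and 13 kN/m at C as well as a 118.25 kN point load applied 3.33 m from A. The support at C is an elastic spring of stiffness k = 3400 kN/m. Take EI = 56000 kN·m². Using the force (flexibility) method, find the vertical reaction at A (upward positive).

Release the roller at C. Primary structure: cantilever fixed at A.
Free-end deflection of the primary structure under the applied loading (downward +):
  triangular load, peak 13 at the free end: 11w₀L⁴/(120EI) = 11917/EI
  point load 118.25 at a = 3.33: Pa²(3L − a)/(6EI) = 5829/EI
  δ_0 = 17745/EI
Tip deflection under a unit load at C: L³/(3EI) = 333.3/EI.
With EI = 56000 kN·m²: δ_0 = 0.31688 m and δ_{CC} = 0.005952 m/kN.
Compatibility — the spring shortens by R_C/k under the reaction it provides: δ_0 − R_C·δ_{CC} = R_C/k. With 1/k = 0.000294 m/kN, R_C = δ_0 / (δ_{CC} + 1/k) = 0.31688 / (0.005952 + 0.000294) = 50.73 kN.
Vertical equilibrium: R_A = ΣP − R_C = 183.2 − 50.73 = 132.5 kN.

R_A = 132.5 kN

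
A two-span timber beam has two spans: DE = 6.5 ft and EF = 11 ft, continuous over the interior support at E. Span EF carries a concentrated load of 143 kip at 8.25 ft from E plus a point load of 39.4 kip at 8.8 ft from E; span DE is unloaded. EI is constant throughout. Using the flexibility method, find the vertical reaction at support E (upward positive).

Take M_E as the redundant. Released structure: two simple spans DE and EF with a hinge at E.
Discontinuity in slope at E on the released structure — sum the simple-span end rotations:
  span EF: point load 143 at a = 8.25: Pab(L + b)/(6LEI) = 675.9/EI
  span EF: point load 39.4 at a = 8.8: Pab(L + b)/(6LEI) = 152.6/EI
  relative rotation θ_0 = (0 + 828.5)/EI = 828.5/EI
A unit hogging moment at E produces rotation L₁/(3EI) + L₂/(3EI) = 5.833/EI.
Compatibility: M_E·(L₁+L₂)/(3EI) = θ_0, giving M_E = 142 kip·ft (hogging).
Span DE, ΣM about D with M_E applied at E: R_E^{DE}·6.5 = 0 + 142, so R_E^{DE} = 21.85 kip and R_D = 0 − 21.85 = -21.85 kip.
Span EF, ΣM about F: R_E^{EF}·11 = 479.9 + 142, so R_E^{EF} = 56.54 kip and R_F = 182.4 − 56.54 = 125.9 kip.
R_E = 21.85 + 56.54 = 78.39 kip.

R_E = 78.39 kip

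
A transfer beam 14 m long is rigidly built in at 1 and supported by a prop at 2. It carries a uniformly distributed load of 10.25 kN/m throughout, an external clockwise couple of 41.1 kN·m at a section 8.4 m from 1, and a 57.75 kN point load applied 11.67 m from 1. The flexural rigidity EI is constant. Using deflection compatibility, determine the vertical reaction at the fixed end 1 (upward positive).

R_1 = 100.3 kN

Take the reaction at 2 as the redundant and release it; the primary structure is a cantilever fixed at 1.
Primary-structure tip deflection at 2 by superposition:
  UDL 10.25: wL⁴/(8EI) = 49220/EI
  clockwise couple 41.1 at a = 8.4: M₀a(2L − a)/(2EI) = 3383/EI
  point load 57.75 at a = 11.67: Pa²(3L − a)/(6EI) = 39757/EI
  δ_0 = 92361/EI
Tip deflection under a unit load at 2: L³/(3EI) = 914.7/EI.
Compatibility at 2: δ_0 − R_2·δ_{22} = 0, so R_2 = 92361/914.7 = 101 kN.
Vertical equilibrium: R_1 = ΣP − R_2 = 201.2 − 101 = 100.3 kN.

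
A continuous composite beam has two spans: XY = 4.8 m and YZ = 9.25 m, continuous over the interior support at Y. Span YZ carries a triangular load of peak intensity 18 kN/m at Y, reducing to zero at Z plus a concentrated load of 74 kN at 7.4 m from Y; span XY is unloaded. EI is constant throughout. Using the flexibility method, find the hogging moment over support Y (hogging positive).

M_Y = 110.9 kN·m

Release continuity at Y by inserting a hinge; the redundant is the internal moment M_Y. The primary structure is two simply-supported spans XY and YZ.
Discontinuity in slope at Y on the released structure — sum the simple-span end rotations:
  span YZ: triangular load, peak 18: w₀L³/(45EI) = 316.6/EI
  span YZ: point load 74 at a = 7.4: Pab(L + b)/(6LEI) = 202.6/EI
  relative rotation θ_0 = (0 + 519.2)/EI = 519.2/EI
A unit hogging moment at Y produces rotation L₁/(3EI) + L₂/(3EI) = 4.683/EI.
Compatibility: M_Y·(L₁+L₂)/(3EI) = θ_0, giving M_Y = 110.9 kN·m (hogging).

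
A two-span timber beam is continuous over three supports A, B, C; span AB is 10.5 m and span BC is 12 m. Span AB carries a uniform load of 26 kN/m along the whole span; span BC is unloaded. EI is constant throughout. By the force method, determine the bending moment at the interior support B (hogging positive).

Insert a hinge at B; M_B is the redundant, and each span becomes simply supported.
Discontinuity in slope at B on the released structure — sum the simple-span end rotations:
  span AB: UDL 26: wL³/(24EI) = 1254/EI
  relative rotation θ_0 = (1254 + 0)/EI = 1254/EI
A unit hogging moment at B produces rotation L₁/(3EI) + L₂/(3EI) = 7.5/EI.
Slope continuity at B: θ_0 = M_B·7.5/EI, so M_B = 1254/7.5 = 167.2 kN·m (hogging).

M_B = 167.2 kN·m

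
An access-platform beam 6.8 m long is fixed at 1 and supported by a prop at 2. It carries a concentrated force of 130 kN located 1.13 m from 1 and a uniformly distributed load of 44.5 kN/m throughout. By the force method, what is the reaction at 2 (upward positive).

Remove the prop at 2; the released (primary) structure is a cantilever built in at 1.
Primary-structure tip deflection at 2 by superposition:
  point load 130 at a = 1.13: Pa²(3L − a)/(6EI) = 533.1/EI
  UDL 44.5: wL⁴/(8EI) = 11893/EI
  δ_0 = 12427/EI
Tip deflection under a unit load at 2: L³/(3EI) = 104.8/EI.
The prop prevents deflection at 2: R_2 = δ_0/δ_{22} = 12427/104.8 = 118.6 kN.

R_2 = 118.6 kN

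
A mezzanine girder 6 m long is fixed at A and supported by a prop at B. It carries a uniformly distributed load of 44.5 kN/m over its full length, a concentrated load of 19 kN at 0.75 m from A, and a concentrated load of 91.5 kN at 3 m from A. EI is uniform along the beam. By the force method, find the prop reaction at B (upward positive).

R_B = 129.1 kN

Remove the prop at B; the released (primary) structure is a cantilever built in at A.
Downward deflection at the released point B due to the loads:
  UDL 44.5: wL⁴/(8EI) = 7209/EI
  point load 19 at a = 0.75: Pa²(3L − a)/(6EI) = 30.73/EI
  point load 91.5 at a = 3: Pa²(3L − a)/(6EI) = 2059/EI
  δ_0 = 9298/EI
Flexibility coefficient — unit upward force at B: δ_{BB} = L³/(3EI) = 72/EI.
Compatibility at B: δ_0 − R_B·δ_{BB} = 0, so R_B = 9298/72 = 129.1 kN.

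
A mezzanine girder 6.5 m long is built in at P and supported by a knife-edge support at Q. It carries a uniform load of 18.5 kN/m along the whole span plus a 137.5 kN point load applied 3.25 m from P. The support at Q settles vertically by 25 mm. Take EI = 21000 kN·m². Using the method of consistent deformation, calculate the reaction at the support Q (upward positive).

R_Q = 82.33 kN

Choose R_Q as the redundant. The primary structure is the cantilever fixed at P.
Free-end deflection of the primary structure under the applied loading (downward +):
  UDL 18.5: wL⁴/(8EI) = 4128/EI
  point load 137.5 at a = 3.25: Pa²(3L − a)/(6EI) = 3933/EI
  δ_0 = 8061/EI
Tip deflection under a unit load at Q: L³/(3EI) = 91.54/EI.
With EI = 21000 kN·m²: δ_0 = 0.38388 m and δ_{QQ} = 0.004359 m/kN.
Compatibility — the beam at Q must follow the support down by 0.025 m: δ_0 − R_Q·δ_{QQ} = 0.025, so R_Q = (0.38388 − 0.025)/0.004359 = 82.33 kN.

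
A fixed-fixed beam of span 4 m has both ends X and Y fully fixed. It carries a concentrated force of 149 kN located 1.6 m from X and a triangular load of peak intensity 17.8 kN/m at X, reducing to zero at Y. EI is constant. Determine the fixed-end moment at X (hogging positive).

Take the two fixed-end moments M_X, M_Y as redundants; the released structure is the simple span XY.
End rotations of the released simple span under the applied load (×1/EI):
  at X: point load 149 at a = 1.6: Pab(L + b)/(6LEI) = 152.6/EI
  at Y: point load 149 at a = 1.6: Pab(L + a)/(6LEI) = 133.5/EI
  at X: triangular load, peak 17.8: w₀L³/(45EI) = 25.32/EI
  at Y: triangular load, peak 17.8: 7w₀L³/(360EI) = 22.15/EI
  θ_X0 = 177.9/EI,  θ_Y0 = 155.7/EI
Flexibility coefficients: a unit moment at one end gives L/(3EI) there and L/(6EI) at the far end, so f₁₁ = f₂₂ = 1.333/EI and f₁₂ = f₂₁ = 0.6667/EI.
Compatibility — zero rotation at each built-in end:
  1.333 M_X + 0.6667 M_Y = 177.9
  0.6667 M_X + 1.333 M_Y = 155.7
Solving the pair gives M_X = 100.1 kN·m and M_Y = 66.71 kN·m (hogging).

M_X = 100.1 kN·m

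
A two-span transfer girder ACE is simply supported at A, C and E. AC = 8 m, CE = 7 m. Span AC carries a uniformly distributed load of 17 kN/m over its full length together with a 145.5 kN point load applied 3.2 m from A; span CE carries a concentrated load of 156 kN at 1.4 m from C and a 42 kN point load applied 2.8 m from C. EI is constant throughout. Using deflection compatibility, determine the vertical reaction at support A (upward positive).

R_A = 120.7 kN

Take M_C as the redundant. Released structure: two simple spans AC and CE with a hinge at C.
End slopes at the hinge C, treating each span as simply supported:
  span AC: UDL 17: wL³/(24EI) = 362.7/EI
  span AC: point load 145.5 at a = 3.2: Pab(L + a)/(6LEI) = 521.5/EI
  span CE: point load 156 at a = 1.4: Pab(L + b)/(6LEI) = 366.9/EI
  span CE: point load 42 at a = 2.8: Pab(L + b)/(6LEI) = 131.7/EI
  relative rotation θ_0 = (884.1 + 498.6)/EI = 1383/EI
A unit hogging moment at C produces rotation L₁/(3EI) + L₂/(3EI) = 5/EI.
Compatibility: M_C·(L₁+L₂)/(3EI) = θ_0, giving M_C = 276.6 kN·m (hogging).
Span AC, ΣM about A with M_C applied at C: R_C^{AC}·8 = 1010 + 276.6, so R_C^{AC} = 160.8 kN and R_A = 281.5 − 160.8 = 120.7 kN.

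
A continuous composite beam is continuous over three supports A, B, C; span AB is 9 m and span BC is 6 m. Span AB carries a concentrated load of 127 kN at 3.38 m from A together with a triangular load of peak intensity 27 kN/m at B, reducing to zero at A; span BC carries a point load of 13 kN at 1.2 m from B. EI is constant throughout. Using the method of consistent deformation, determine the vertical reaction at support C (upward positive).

R_C = -31.16 kN

Insert a hinge at B; M_B is the redundant, and each span becomes simply supported.
End slopes at the hinge B, treating each span as simply supported:
  span AB: point load 127 at a = 3.38: Pab(L + a)/(6LEI) = 553.1/EI
  span AB: triangular load, peak 27: w₀L³/(45EI) = 437.4/EI
  span BC: point load 13 at a = 1.2: Pab(L + b)/(6LEI) = 22.46/EI
  relative rotation θ_0 = (990.5 + 22.46)/EI = 1013/EI
A unit hogging moment at B produces rotation L₁/(3EI) + L₂/(3EI) = 5/EI.
Slope continuity at B: θ_0 = M_B·5/EI, so M_B = 1013/5 = 202.6 kN·m (hogging).
Span BC, ΣM about C: R_B^{BC}·6 = 62.4 + 202.6, so R_B^{BC} = 44.16 kN and R_C = 13 − 44.16 = -31.16 kN.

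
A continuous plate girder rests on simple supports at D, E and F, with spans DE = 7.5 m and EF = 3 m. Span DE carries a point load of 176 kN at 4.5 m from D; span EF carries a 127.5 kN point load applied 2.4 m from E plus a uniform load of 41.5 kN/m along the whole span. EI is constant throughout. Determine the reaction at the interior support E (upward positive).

Insert a hinge at E; M_E is the redundant, and each span becomes simply supported.
End slopes at the hinge E, treating each span as simply supported:
  span DE: point load 176 at a = 4.5: Pab(L + a)/(6LEI) = 633.6/EI
  span EF: point load 127.5 at a = 2.4: Pab(L + b)/(6LEI) = 36.72/EI
  span EF: UDL 41.5: wL³/(24EI) = 46.69/EI
  relative rotation θ_0 = (633.6 + 83.41)/EI = 717/EI
A unit hogging moment at E produces rotation L₁/(3EI) + L₂/(3EI) = 3.5/EI.
Slope continuity at E: θ_0 = M_E·3.5/EI, so M_E = 717/3.5 = 204.9 kN·m (hogging).
Span DE, ΣM about D with M_E applied at E: R_E^{DE}·7.5 = 792 + 204.9, so R_E^{DE} = 132.9 kN and R_D = 176 − 132.9 = 43.09 kN.
Span EF, ΣM about F: R_E^{EF}·3 = 263.2 + 204.9, so R_E^{EF} = 156 kN and R_F = 252 − 156 = 95.96 kN.
R_E = 132.9 + 156 = 289 kN.

R_E = 289 kN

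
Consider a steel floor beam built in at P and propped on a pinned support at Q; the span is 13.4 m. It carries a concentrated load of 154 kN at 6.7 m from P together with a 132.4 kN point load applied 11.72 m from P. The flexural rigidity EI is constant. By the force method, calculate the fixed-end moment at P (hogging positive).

Take the reaction at Q as the redundant and release it; the primary structure is a cantilever fixed at P.
Deflection at Q on the released cantilever, summing each load's contribution:
  point load 154 at a = 6.7: Pa²(3L − a)/(6EI) = 38598/EI
  point load 132.4 at a = 11.72: Pa²(3L − a)/(6EI) = 86324/EI
  δ_0 = 124922/EI
Flexibility coefficient — unit upward force at Q: δ_{QQ} = L³/(3EI) = 802/EI.
The prop prevents deflection at Q: R_Q = δ_0/δ_{QQ} = 124922/802 = 155.8 kN.
Moment equilibrium about P: M_P = Σ(load moments about P) − R_Q·L = 2584 − 155.8×13.4 = 496.4 kN·m.

M_P = 496.4 kN·m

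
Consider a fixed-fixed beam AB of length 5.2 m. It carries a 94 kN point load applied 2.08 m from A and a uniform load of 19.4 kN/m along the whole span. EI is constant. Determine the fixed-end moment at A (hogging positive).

M_A = 114.1 kN·m

Take the two fixed-end moments M_A, M_B as redundants; the released structure is the simple span AB.
End rotations of the released simple span under the applied load (×1/EI):
  at A: point load 94 at a = 2.08: Pab(L + b)/(6LEI) = 162.7/EI
  at B: point load 94 at a = 2.08: Pab(L + a)/(6LEI) = 142.3/EI
  at A: UDL 19.4: wL³/(24EI) = 113.7/EI
  at B: UDL 19.4: wL³/(24EI) = 113.7/EI
  θ_A0 = 276.3/EI,  θ_B0 = 256/EI
Flexibility coefficients: a unit moment at one end gives L/(3EI) there and L/(6EI) at the far end, so f₁₁ = f₂₂ = 1.733/EI and f₁₂ = f₂₁ = 0.8667/EI.
Compatibility — zero rotation at each built-in end:
  1.733 M_A + 0.8667 M_B = 276.3
  0.8667 M_A + 1.733 M_B = 256
Solving the pair gives M_A = 114.1 kN·m and M_B = 90.64 kN·m (hogging).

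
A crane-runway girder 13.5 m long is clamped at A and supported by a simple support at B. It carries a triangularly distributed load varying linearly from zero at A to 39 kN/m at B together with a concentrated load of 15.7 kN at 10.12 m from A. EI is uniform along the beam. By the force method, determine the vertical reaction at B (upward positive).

R_B = 154.7 kN

Release the roller at B. Primary structure: cantilever fixed at A.
Deflection at B on the released cantilever, summing each load's contribution:
  triangular load, peak 39 at the free end: 11w₀L⁴/(120EI) = 118744/EI
  point load 15.7 at a = 10.12: Pa²(3L − a)/(6EI) = 8141/EI
  δ_0 = 126885/EI
Tip deflection under a unit load at B: L³/(3EI) = 820.1/EI.
Compatibility at B: δ_0 − R_B·δ_{BB} = 0, so R_B = 126885/820.1 = 154.7 kN.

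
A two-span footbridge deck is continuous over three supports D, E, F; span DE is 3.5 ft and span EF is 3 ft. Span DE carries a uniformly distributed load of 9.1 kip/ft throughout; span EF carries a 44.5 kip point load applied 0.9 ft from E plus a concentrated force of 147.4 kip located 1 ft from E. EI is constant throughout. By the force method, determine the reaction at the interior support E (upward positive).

R_E = 180.2 kip

Release continuity at E by inserting a hinge; the redundant is the internal moment M_E. The primary structure is two simply-supported spans DE and EF.
End slopes at the hinge E, treating each span as simply supported:
  span DE: UDL 9.1: wL³/(24EI) = 16.26/EI
  span EF: point load 44.5 at a = 0.9: Pab(L + b)/(6LEI) = 23.83/EI
  span EF: point load 147.4 at a = 1: Pab(L + b)/(6LEI) = 81.89/EI
  relative rotation θ_0 = (16.26 + 105.7)/EI = 122/EI
A unit hogging moment at E produces rotation L₁/(3EI) + L₂/(3EI) = 2.167/EI.
Compatibility: M_E·(L₁+L₂)/(3EI) = θ_0, giving M_E = 56.3 kip·ft (hogging).
Span DE, ΣM about D with M_E applied at E: R_E^{DE}·3.5 = 55.74 + 56.3, so R_E^{DE} = 32.01 kip and R_D = 31.85 − 32.01 = -0.1597 kip.
Span EF, ΣM about F: R_E^{EF}·3 = 388.2 + 56.3, so R_E^{EF} = 148.2 kip and R_F = 191.9 − 148.2 = 43.72 kip.
R_E = 32.01 + 148.2 = 180.2 kip.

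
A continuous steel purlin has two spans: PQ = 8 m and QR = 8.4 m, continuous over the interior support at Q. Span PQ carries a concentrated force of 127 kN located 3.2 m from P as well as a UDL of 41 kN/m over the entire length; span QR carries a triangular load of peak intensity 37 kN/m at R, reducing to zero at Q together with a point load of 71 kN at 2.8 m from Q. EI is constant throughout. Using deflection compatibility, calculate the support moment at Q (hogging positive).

M_Q = 377.8 kN·m

Take M_Q as the redundant. Released structure: two simple spans PQ and QR with a hinge at Q.
Rotations at Q on the released spans (each span's end-slope, ×1/EI):
  span PQ: point load 127 at a = 3.2: Pab(L + a)/(6LEI) = 455.2/EI
  span PQ: UDL 41: wL³/(24EI) = 874.7/EI
  span QR: triangular load, peak 37: 7w₀L³/(360EI) = 426.4/EI
  span QR: point load 71 at a = 2.8: Pab(L + b)/(6LEI) = 309.2/EI
  relative rotation θ_0 = (1330 + 735.7)/EI = 2065/EI
A unit hogging moment at Q produces rotation L₁/(3EI) + L₂/(3EI) = 5.467/EI.
Compatibility: M_Q·(L₁+L₂)/(3EI) = θ_0, giving M_Q = 377.8 kN·m (hogging).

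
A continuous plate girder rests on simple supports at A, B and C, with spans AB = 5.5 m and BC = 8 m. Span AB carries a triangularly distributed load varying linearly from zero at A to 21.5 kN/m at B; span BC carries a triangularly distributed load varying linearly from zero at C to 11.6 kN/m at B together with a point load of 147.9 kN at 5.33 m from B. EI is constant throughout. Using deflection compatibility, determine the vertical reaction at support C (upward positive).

R_C = 95.13 kN

Release continuity at B by inserting a hinge; the redundant is the internal moment M_B. The primary structure is two simply-supported spans AB and BC.
Discontinuity in slope at B on the released structure — sum the simple-span end rotations:
  span AB: triangular load, peak 21.5: w₀L³/(45EI) = 79.49/EI
  span BC: triangular load, peak 11.6: w₀L³/(45EI) = 132/EI
  span BC: point load 147.9 at a = 5.33: Pab(L + b)/(6LEI) = 467.9/EI
  relative rotation θ_0 = (79.49 + 599.9)/EI = 679.3/EI
A unit hogging moment at B produces rotation L₁/(3EI) + L₂/(3EI) = 4.5/EI.
Slope continuity at B: θ_0 = M_B·4.5/EI, so M_B = 679.3/4.5 = 151 kN·m (hogging).
Span BC, ΣM about C: R_B^{BC}·8 = 642.4 + 151, so R_B^{BC} = 99.17 kN and R_C = 194.3 − 99.17 = 95.13 kN.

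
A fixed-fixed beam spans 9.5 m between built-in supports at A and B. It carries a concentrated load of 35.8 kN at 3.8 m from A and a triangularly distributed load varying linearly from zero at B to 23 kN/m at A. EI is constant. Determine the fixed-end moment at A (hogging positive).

Release both end moments; the primary structure is a simply-supported span AB with redundants M_A and M_B.
End rotations of the released simple span under the applied load (×1/EI):
  at A: point load 35.8 at a = 3.8: Pab(L + b)/(6LEI) = 206.8/EI
  at B: point load 35.8 at a = 3.8: Pab(L + a)/(6LEI) = 180.9/EI
  at A: triangular load, peak 23: w₀L³/(45EI) = 438.2/EI
  at B: triangular load, peak 23: 7w₀L³/(360EI) = 383.4/EI
  θ_A0 = 645/EI,  θ_B0 = 564.4/EI
Flexibility coefficients: a unit moment at one end gives L/(3EI) there and L/(6EI) at the far end, so f₁₁ = f₂₂ = 3.167/EI and f₁₂ = f₂₁ = 1.583/EI.
Compatibility — zero rotation at each built-in end:
  3.167 M_A + 1.583 M_B = 645
  1.583 M_A + 3.167 M_B = 564.4
Solving the pair gives M_A = 152.8 kN·m and M_B = 101.8 kN·m (hogging).

M_A = 152.8 kN·m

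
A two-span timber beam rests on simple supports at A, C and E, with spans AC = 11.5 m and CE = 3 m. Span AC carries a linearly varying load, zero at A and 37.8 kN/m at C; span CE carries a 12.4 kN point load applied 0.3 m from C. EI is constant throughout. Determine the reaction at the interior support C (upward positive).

R_C = 267.4 kN

Insert a hinge at C; M_C is the redundant, and each span becomes simply supported.
Discontinuity in slope at C on the released structure — sum the simple-span end rotations:
  span AC: triangular load, peak 37.8: w₀L³/(45EI) = 1278/EI
  span CE: point load 12.4 at a = 0.3: Pab(L + b)/(6LEI) = 3.181/EI
  relative rotation θ_0 = (1278 + 3.181)/EI = 1281/EI
A unit hogging moment at C produces rotation L₁/(3EI) + L₂/(3EI) = 4.833/EI.
Compatibility: M_C·(L₁+L₂)/(3EI) = θ_0, giving M_C = 265 kN·m (hogging).
Span AC, ΣM about A with M_C applied at C: R_C^{AC}·11.5 = 1666 + 265, so R_C^{AC} = 167.9 kN and R_A = 217.3 − 167.9 = 49.41 kN.
Span CE, ΣM about E: R_C^{CE}·3 = 33.48 + 265, so R_C^{CE} = 99.49 kN and R_E = 12.4 − 99.49 = -87.09 kN.
R_C = 167.9 + 99.49 = 267.4 kN.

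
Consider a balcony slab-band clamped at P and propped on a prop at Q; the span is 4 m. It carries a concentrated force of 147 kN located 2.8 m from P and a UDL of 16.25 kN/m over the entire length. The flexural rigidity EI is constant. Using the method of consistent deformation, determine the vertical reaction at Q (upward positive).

Choose R_Q as the redundant. The primary structure is the cantilever fixed at P.
Free-end deflection of the primary structure under the applied loading (downward +):
  point load 147 at a = 2.8: Pa²(3L − a)/(6EI) = 1767/EI
  UDL 16.25: wL⁴/(8EI) = 520/EI
  δ_0 = 2287/EI
Tip deflection under a unit load at Q: L³/(3EI) = 21.33/EI.
Compatibility at Q: δ_0 − R_Q·δ_{QQ} = 0, so R_Q = 2287/21.33 = 107.2 kN.

R_Q = 107.2 kN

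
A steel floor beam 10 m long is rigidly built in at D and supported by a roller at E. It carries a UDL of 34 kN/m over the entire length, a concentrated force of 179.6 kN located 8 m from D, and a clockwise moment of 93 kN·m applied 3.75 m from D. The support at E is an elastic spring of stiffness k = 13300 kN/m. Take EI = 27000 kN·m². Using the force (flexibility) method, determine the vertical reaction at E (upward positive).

R_E = 260.9 kN

Remove the prop at E; the released (primary) structure is a cantilever built in at D.
Deflection at E on the released cantilever, summing each load's contribution:
  UDL 34: wL⁴/(8EI) = 42500/EI
  point load 179.6 at a = 8: Pa²(3L − a)/(6EI) = 42146/EI
  clockwise couple 93 at a = 3.75: M₀a(2L − a)/(2EI) = 2834/EI
  δ_0 = 87480/EI
Tip deflection under a unit load at E: L³/(3EI) = 333.3/EI.
With EI = 27000 kN·m²: δ_0 = 3.24 m and δ_{EE} = 0.012346 m/kN.
Compatibility — the spring shortens by R_E/k under the reaction it provides: δ_0 − R_E·δ_{EE} = R_E/k. With 1/k = 0.000075 m/kN, R_E = δ_0 / (δ_{EE} + 1/k) = 3.24 / (0.012346 + 0.000075) = 260.9 kN.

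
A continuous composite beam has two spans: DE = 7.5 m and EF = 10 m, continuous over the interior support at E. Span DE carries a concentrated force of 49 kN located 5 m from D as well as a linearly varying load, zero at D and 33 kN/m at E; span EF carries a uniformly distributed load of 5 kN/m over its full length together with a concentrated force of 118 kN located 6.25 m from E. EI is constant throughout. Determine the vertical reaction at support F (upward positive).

Take M_E as the redundant. Released structure: two simple spans DE and EF with a hinge at E.
Discontinuity in slope at E on the released structure — sum the simple-span end rotations:
  span DE: point load 49 at a = 5: Pab(L + a)/(6LEI) = 170.1/EI
  span DE: triangular load, peak 33: w₀L³/(45EI) = 309.4/EI
  span EF: UDL 5: wL³/(24EI) = 208.3/EI
  span EF: point load 118 at a = 6.25: Pab(L + b)/(6LEI) = 633.8/EI
  relative rotation θ_0 = (479.5 + 842.1)/EI = 1322/EI
A unit hogging moment at E produces rotation L₁/(3EI) + L₂/(3EI) = 5.833/EI.
Compatibility: M_E·(L₁+L₂)/(3EI) = θ_0, giving M_E = 226.6 kN·m (hogging).
Span EF, ΣM about F: R_E^{EF}·10 = 692.5 + 226.6, so R_E^{EF} = 91.91 kN and R_F = 168 − 91.91 = 76.09 kN.

R_F = 76.09 kN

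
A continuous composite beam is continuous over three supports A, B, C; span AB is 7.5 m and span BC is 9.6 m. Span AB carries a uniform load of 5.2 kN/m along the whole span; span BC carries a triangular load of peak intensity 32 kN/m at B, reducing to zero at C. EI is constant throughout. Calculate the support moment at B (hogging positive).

Take M_B as the redundant. Released structure: two simple spans AB and BC with a hinge at B.
Rotations at B on the released spans (each span's end-slope, ×1/EI):
  span AB: UDL 5.2: wL³/(24EI) = 91.41/EI
  span BC: triangular load, peak 32: w₀L³/(45EI) = 629.1/EI
  relative rotation θ_0 = (91.41 + 629.1)/EI = 720.6/EI
A unit hogging moment at B produces rotation L₁/(3EI) + L₂/(3EI) = 5.7/EI.
Compatibility: M_B·(L₁+L₂)/(3EI) = θ_0, giving M_B = 126.4 kN·m (hogging).

M_B = 126.4 kN·m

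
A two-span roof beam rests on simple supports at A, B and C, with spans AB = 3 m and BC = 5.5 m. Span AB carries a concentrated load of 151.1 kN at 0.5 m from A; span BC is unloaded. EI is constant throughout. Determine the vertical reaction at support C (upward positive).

R_C = -2.357 kN

Release continuity at B by inserting a hinge; the redundant is the internal moment M_B. The primary structure is two simply-supported spans AB and BC.
Rotations at B on the released spans (each span's end-slope, ×1/EI):
  span AB: point load 151.1 at a = 0.5: Pab(L + a)/(6LEI) = 36.73/EI
  relative rotation θ_0 = (36.73 + 0)/EI = 36.73/EI
A unit hogging moment at B produces rotation L₁/(3EI) + L₂/(3EI) = 2.833/EI.
Compatibility: M_B·(L₁+L₂)/(3EI) = θ_0, giving M_B = 12.96 kN·m (hogging).
Span BC, ΣM about C: R_B^{BC}·5.5 = 0 + 12.96, so R_B^{BC} = 2.357 kN and R_C = 0 − 2.357 = -2.357 kN.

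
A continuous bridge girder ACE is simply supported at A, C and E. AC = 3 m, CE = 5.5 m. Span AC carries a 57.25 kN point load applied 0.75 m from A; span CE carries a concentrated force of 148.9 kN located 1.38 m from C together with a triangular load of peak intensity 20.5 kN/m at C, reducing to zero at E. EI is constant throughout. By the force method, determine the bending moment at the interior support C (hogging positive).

Release continuity at C by inserting a hinge; the redundant is the internal moment M_C. The primary structure is two simply-supported spans AC and CE.
Rotations at C on the released spans (each span's end-slope, ×1/EI):
  span AC: point load 57.25 at a = 0.75: Pab(L + a)/(6LEI) = 20.13/EI
  span CE: point load 148.9 at a = 1.38: Pab(L + b)/(6LEI) = 246.8/EI
  span CE: triangular load, peak 20.5: w₀L³/(45EI) = 75.79/EI
  relative rotation θ_0 = (20.13 + 322.6)/EI = 342.7/EI
A unit hogging moment at C produces rotation L₁/(3EI) + L₂/(3EI) = 2.833/EI.
Compatibility: M_C·(L₁+L₂)/(3EI) = θ_0, giving M_C = 121 kN·m (hogging).

M_C = 121 kN·m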